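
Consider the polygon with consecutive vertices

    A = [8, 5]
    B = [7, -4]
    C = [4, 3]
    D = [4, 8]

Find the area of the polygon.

27

Apply the shoelace formula: 2A = Σ (x_i·y_{i+1} − x_{i+1}·y_i), indices taken mod 4.
Cross-terms: -67, 37, 20, -44  ⇒  Σ = -54
Area = |Σ|/2 = 27.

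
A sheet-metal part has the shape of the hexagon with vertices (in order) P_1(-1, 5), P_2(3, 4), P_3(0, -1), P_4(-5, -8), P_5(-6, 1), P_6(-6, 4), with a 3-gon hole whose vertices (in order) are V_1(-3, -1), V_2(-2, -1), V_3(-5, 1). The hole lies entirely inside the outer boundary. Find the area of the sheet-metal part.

61

Outer boundary:
Apply the shoelace (surveyor's) formula: 2A = Σ (x_i·y_{i+1} − x_{i+1}·y_i), indices taken mod 6.
Σ = (-19) + (-3) + (-5) + (-53) + (-18) + (-26) = -124
Area = |Σ|/2 = 62.
Hole:
Apply Gauss's area formula: 2A = Σ (x_i·y_{i+1} − x_{i+1}·y_i), indices taken mod 3.
V_1→V_2: (-3)(-1) − (-2)(-1) = 1
V_2→V_3: (-2)(1) − (-5)(-1) = -7
V_3→V_1: (-5)(-1) − (-3)(1) = 8
Σ = 2
Area = |Σ|/2 = 1.
Net area = 62 − 1 = 61.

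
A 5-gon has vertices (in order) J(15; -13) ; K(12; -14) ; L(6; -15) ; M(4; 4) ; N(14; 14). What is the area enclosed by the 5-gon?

229

Apply the shoelace formula: 2A = Σ (x_i·y_{i+1} − x_{i+1}·y_i), indices taken mod 5.
Σ = (-54) + (-96) + (84) + (0) + (-392) = -458
Area = |Σ|/2 = 229.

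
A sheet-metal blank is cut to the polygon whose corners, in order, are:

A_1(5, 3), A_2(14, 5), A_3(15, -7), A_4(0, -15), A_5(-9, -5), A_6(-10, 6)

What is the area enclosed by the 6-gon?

Apply the surveyor's formula: 2A = Σ (x_i·y_{i+1} − x_{i+1}·y_i), indices taken mod 6.
Σ = (-17) + (-173) + (-225) + (-135) + (-104) + (-60) = -714
Area = |Σ|/2 = 357.

357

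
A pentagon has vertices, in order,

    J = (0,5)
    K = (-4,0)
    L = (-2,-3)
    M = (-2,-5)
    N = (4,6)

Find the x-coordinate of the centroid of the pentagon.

Apply the shoelace formula. First the cross-terms c_i = x_i·y_{i+1} − x_{i+1}·y_i:
  20, 12, 4, 8, 20  ⇒  2A = 64, A = 32.
Then Σ (x_i + x_{i+1})·c_i = -72, so x̄ = -72 / (6·32) = -0.375.

-0.375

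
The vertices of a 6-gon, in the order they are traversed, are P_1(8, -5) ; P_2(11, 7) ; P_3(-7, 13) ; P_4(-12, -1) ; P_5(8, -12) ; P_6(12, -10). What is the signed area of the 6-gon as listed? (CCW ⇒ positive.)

Σ = (111) + (192) + (163) + (152) + (64) + (20) = 702
Signed area = Σ/2 = 351 (positive ⇒ counter-clockwise traversal).

351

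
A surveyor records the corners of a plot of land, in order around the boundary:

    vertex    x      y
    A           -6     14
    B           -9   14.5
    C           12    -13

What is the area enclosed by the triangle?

36

Apply the surveyor's formula: 2A = Σ (x_i·y_{i+1} − x_{i+1}·y_i), indices taken mod 3.
Cross-terms: 39, -57, 90  ⇒  Σ = 72
Area = |Σ|/2 = 36.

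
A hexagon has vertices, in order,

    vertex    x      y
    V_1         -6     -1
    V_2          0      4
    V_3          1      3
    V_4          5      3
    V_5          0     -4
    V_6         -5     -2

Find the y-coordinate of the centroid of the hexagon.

Apply the shoelace (surveyor's) formula. First the cross-terms c_i = x_i·y_{i+1} − x_{i+1}·y_i:
  -24, -4, -12, -20, -20, -7  ⇒  2A = -87, A = -43.5.
Then Σ (y_i + y_{i+1})·c_i = -11, so ȳ = -11 / (6·(-43.5)) = 11/261.

11/261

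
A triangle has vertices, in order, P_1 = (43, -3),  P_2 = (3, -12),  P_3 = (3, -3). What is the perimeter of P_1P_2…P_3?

90

|P_1P_2| = √((-40)² + (-9)²) = √1681 = 41
|P_2P_3| = √((0)² + (9)²) = √81 = 9
|P_3P_1| = √((40)² + (0)²) = √1600 = 40
Perimeter = 41 + 9 + 40 = 90.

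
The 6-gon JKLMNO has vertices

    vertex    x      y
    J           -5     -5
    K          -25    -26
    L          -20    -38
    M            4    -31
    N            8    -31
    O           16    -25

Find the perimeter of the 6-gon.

|JK| = √((-20)² + (-21)²) = √841 = 29
|KL| = √((5)² + (-12)²) = √169 = 13
|LM| = √((24)² + (7)²) = √625 = 25
|MN| = √((4)² + (0)²) = √16 = 4
|NO| = √((8)² + (6)²) = √100 = 10
|OJ| = √((-21)² + (20)²) = √841 = 29
Perimeter = 29 + 13 + 25 + 4 + 10 + 29 = 110.

110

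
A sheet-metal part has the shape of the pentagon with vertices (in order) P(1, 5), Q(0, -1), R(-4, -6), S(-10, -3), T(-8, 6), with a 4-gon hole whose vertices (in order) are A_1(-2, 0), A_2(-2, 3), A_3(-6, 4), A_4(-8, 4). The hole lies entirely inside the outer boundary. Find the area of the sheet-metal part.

81.5

Outer boundary:
Σ = (-1) + (-4) + (-48) + (-84) + (-46) = -183
Area = |Σ|/2 = 91.5.
Hole:
Apply the shoelace (surveyor's) formula: 2A = Σ (x_i·y_{i+1} − x_{i+1}·y_i), indices taken mod 4.
Cross-terms: -6, 10, 8, 8  ⇒  Σ = 20
Area = |Σ|/2 = 10.
Net area = 91.5 − 10 = 81.5.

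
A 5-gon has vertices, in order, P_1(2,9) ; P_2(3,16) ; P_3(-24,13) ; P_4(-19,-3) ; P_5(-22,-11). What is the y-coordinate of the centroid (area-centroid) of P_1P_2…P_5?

Apply the shoelace (surveyor's) formula. First the cross-terms c_i = x_i·y_{i+1} − x_{i+1}·y_i:
  5, 423, 319, 143, -176  ⇒  2A = 714, A = 357.
Then Σ (y_i + y_{i+1})·c_i = 13932, so ȳ = 13932 / (6·357) = 774/119.

774/119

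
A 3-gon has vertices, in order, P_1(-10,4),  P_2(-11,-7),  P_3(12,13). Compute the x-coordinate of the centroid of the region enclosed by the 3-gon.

Apply the shoelace formula. First the cross-terms c_i = x_i·y_{i+1} − x_{i+1}·y_i:
  114, -59, 178  ⇒  2A = 233, A = 116.5.
Then Σ (x_i + x_{i+1})·c_i = -2097, so x̄ = -2097 / (6·116.5) = -3.

-3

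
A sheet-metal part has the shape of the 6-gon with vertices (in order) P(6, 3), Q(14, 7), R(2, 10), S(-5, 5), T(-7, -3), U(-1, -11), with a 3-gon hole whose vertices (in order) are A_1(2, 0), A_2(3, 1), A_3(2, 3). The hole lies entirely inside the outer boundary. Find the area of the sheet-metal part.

185

Outer boundary:
P→Q: (6)(7) − (14)(3) = 0
Q→R: (14)(10) − (2)(7) = 126
R→S: (2)(5) − (-5)(10) = 60
S→T: (-5)(-3) − (-7)(5) = 50
T→U: (-7)(-11) − (-1)(-3) = 74
U→P: (-1)(3) − (6)(-11) = 63
Σ = 373
Area = |Σ|/2 = 186.5.
Hole:
Σ = (2) + (7) + (-6) = 3
Area = |Σ|/2 = 1.5.
Net area = 186.5 − 1.5 = 185.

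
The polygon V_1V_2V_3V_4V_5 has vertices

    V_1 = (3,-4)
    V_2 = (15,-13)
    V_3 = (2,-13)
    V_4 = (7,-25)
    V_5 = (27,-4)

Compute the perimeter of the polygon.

94

|V_1V_2| = √((12)² + (-9)²) = √225 = 15
|V_2V_3| = √((-13)² + (0)²) = √169 = 13
|V_3V_4| = √((5)² + (-12)²) = √169 = 13
|V_4V_5| = √((20)² + (21)²) = √841 = 29
|V_5V_1| = √((-24)² + (0)²) = √576 = 24
Perimeter = 15 + 13 + 13 + 29 + 24 = 94.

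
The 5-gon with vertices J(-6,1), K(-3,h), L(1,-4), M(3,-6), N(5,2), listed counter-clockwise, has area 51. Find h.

The doubled signed area Σ (x_i y_{i+1} − x_{i+1} y_i) is linear in h.
With h=0 it equals 74; the coefficient of h is -7 (from the two edges through K).
So -7·h + 74 = 2·51 = 102 ⇒ h = -4.

-4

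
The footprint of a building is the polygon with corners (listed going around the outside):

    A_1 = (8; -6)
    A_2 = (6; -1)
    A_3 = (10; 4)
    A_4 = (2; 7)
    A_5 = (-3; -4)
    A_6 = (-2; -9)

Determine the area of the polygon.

Apply the shoelace formula: 2A = Σ (x_i·y_{i+1} − x_{i+1}·y_i), indices taken mod 6.
Σ = (28) + (34) + (62) + (13) + (19) + (84) = 240
Area = |Σ|/2 = 120.

120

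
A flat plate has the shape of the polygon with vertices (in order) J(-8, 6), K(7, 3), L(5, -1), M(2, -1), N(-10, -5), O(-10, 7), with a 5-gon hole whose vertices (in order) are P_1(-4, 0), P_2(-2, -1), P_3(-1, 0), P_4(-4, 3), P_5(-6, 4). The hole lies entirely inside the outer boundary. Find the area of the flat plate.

108.5

Outer boundary:
Apply the shoelace formula: 2A = Σ (x_i·y_{i+1} − x_{i+1}·y_i), indices taken mod 6.
Σ = (-66) + (-22) + (-3) + (-20) + (-120) + (-4) = -235
Area = |Σ|/2 = 117.5.
Hole:
Apply Gauss's area formula: 2A = Σ (x_i·y_{i+1} − x_{i+1}·y_i), indices taken mod 5.
P_1→P_2: (-4)(-1) − (-2)(0) = 4
P_2→P_3: (-2)(0) − (-1)(-1) = -1
P_3→P_4: (-1)(3) − (-4)(0) = -3
P_4→P_5: (-4)(4) − (-6)(3) = 2
P_5→P_1: (-6)(0) − (-4)(4) = 16
Σ = 18
Area = |Σ|/2 = 9.
Net area = 117.5 − 9 = 108.5.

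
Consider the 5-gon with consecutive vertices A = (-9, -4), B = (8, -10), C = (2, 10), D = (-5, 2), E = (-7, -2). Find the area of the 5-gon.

Σ = (122) + (100) + (54) + (24) + (10) = 310
Area = |Σ|/2 = 155.

155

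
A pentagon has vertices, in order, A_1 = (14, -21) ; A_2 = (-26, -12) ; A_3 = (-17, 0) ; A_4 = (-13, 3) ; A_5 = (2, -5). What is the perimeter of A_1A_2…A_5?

98

|A_1A_2| = √((-40)² + (9)²) = √1681 = 41
|A_2A_3| = √((9)² + (12)²) = √225 = 15
|A_3A_4| = √((4)² + (3)²) = √25 = 5
|A_4A_5| = √((15)² + (-8)²) = √289 = 17
|A_5A_1| = √((12)² + (-16)²) = √400 = 20
Perimeter = 41 + 15 + 5 + 17 + 20 = 98.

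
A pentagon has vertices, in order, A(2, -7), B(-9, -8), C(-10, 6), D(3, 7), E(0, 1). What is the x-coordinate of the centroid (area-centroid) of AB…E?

-62/15

Apply the shoelace formula. First the cross-terms c_i = x_i·y_{i+1} − x_{i+1}·y_i:
  -79, -134, -88, 3, -2  ⇒  2A = -300, A = -150.
Then Σ (x_i + x_{i+1})·c_i = 3720, so x̄ = 3720 / (6·(-150)) = -62/15.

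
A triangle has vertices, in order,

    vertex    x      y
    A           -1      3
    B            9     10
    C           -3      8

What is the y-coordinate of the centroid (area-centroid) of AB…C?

7

Apply Gauss's area formula. First the cross-terms c_i = x_i·y_{i+1} − x_{i+1}·y_i:
  -37, 102, -1  ⇒  2A = 64, A = 32.
Then Σ (y_i + y_{i+1})·c_i = 1344, so ȳ = 1344 / (6·32) = 7.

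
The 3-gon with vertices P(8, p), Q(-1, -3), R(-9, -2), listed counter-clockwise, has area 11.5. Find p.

The doubled signed area Σ (x_i y_{i+1} − x_{i+1} y_i) is linear in p.
With p=0 it equals -33; the coefficient of p is -8 (from the two edges through P).
So -8·p + -33 = 2·11.5 = 23 ⇒ p = -7.

-7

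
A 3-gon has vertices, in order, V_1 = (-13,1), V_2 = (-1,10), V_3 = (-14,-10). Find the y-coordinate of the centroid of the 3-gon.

Apply the shoelace formula. First the cross-terms c_i = x_i·y_{i+1} − x_{i+1}·y_i:
  -129, 150, -144  ⇒  2A = -123, A = -61.5.
Then Σ (y_i + y_{i+1})·c_i = -123, so ȳ = -123 / (6·(-61.5)) = 1/3.

1/3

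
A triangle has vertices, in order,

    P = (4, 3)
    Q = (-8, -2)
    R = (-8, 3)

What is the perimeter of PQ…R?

|PQ| = √((-12)² + (-5)²) = √169 = 13
|QR| = √((0)² + (5)²) = √25 = 5
|RP| = √((12)² + (0)²) = √144 = 12
Perimeter = 13 + 5 + 12 = 30.

30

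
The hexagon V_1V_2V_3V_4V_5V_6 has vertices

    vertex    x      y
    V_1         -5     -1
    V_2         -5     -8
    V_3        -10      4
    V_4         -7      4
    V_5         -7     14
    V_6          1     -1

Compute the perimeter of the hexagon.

56

|V_1V_2| = √((0)² + (-7)²) = √49 = 7
|V_2V_3| = √((-5)² + (12)²) = √169 = 13
|V_3V_4| = √((3)² + (0)²) = √9 = 3
|V_4V_5| = √((0)² + (10)²) = √100 = 10
|V_5V_6| = √((8)² + (-15)²) = √289 = 17
|V_6V_1| = √((-6)² + (0)²) = √36 = 6
Perimeter = 7 + 13 + 3 + 10 + 17 + 6 = 56.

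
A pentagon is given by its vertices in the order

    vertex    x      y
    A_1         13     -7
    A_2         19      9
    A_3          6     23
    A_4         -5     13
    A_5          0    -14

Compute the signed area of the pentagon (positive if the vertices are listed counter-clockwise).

539

Apply the shoelace (surveyor's) formula: 2A = Σ (x_i·y_{i+1} − x_{i+1}·y_i), indices taken mod 5.
A_1→A_2: (13)(9) − (19)(-7) = 250
A_2→A_3: (19)(23) − (6)(9) = 383
A_3→A_4: (6)(13) − (-5)(23) = 193
A_4→A_5: (-5)(-14) − (0)(13) = 70
A_5→A_1: (0)(-7) − (13)(-14) = 182
Σ = 1078
Signed area = Σ/2 = 539 (positive ⇒ counter-clockwise traversal).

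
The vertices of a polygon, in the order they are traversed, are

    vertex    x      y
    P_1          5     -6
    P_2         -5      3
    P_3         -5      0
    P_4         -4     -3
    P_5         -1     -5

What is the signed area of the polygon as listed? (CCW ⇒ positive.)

Apply the surveyor's formula: 2A = Σ (x_i·y_{i+1} − x_{i+1}·y_i), indices taken mod 5.
Cross-terms: -15, 15, 15, 17, 31  ⇒  Σ = 63
Signed area = Σ/2 = 31.5 (positive ⇒ counter-clockwise traversal).

31.5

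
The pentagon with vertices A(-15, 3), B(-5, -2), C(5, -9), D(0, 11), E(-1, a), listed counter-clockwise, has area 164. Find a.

Write out the shoelace sum; only the two edges meeting at E involve a:
2·Area = [(0·a − (-1)·11) + ((-1)·3 − (-15)·a)] + 155
       = 15·a + 163 = 328
⇒ a = 11.

11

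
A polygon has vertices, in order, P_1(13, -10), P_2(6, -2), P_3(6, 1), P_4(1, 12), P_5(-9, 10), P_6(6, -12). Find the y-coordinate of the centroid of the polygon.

59/77

Apply Gauss's area formula. First the cross-terms c_i = x_i·y_{i+1} − x_{i+1}·y_i:
  34, 18, 71, 118, 48, 96  ⇒  2A = 385, A = 192.5.
Then Σ (y_i + y_{i+1})·c_i = 885, so ȳ = 885 / (6·192.5) = 59/77.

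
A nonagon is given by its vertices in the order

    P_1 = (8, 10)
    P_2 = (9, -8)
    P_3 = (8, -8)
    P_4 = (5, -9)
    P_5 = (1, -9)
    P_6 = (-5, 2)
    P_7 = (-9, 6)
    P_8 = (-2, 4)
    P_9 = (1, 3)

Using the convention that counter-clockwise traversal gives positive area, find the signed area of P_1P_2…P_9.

-166.5

Apply the surveyor's formula: 2A = Σ (x_i·y_{i+1} − x_{i+1}·y_i), indices taken mod 9.
Σ = (-154) + (-8) + (-32) + (-36) + (-43) + (-12) + (-24) + (-10) + (-14) = -333
Signed area = Σ/2 = -166.5 (negative ⇒ clockwise traversal).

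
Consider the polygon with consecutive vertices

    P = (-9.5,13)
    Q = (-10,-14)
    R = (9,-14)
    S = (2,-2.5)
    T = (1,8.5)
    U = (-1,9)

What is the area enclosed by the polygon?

P→Q: (-9.5)(-14) − (-10)(13) = 263
Q→R: (-10)(-14) − (9)(-14) = 266
R→S: (9)(-2.5) − (2)(-14) = 5.5
S→T: (2)(8.5) − (1)(-2.5) = 19.5
T→U: (1)(9) − (-1)(8.5) = 17.5
U→P: (-1)(13) − (-9.5)(9) = 72.5
Σ = 644
Area = |Σ|/2 = 322.

322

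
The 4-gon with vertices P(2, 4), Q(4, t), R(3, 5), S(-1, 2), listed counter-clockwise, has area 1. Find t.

5

The doubled signed area Σ (x_i y_{i+1} − x_{i+1} y_i) is linear in t.
With t=0 it equals 7; the coefficient of t is -1 (from the two edges through Q).
So -1·t + 7 = 2·1 = 2 ⇒ t = 5.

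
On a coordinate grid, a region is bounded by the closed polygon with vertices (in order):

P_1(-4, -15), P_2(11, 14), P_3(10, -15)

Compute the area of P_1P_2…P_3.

Apply the shoelace (surveyor's) formula: 2A = Σ (x_i·y_{i+1} − x_{i+1}·y_i), indices taken mod 3.
Σ = (109) + (-305) + (-210) = -406
Area = |Σ|/2 = 203.

203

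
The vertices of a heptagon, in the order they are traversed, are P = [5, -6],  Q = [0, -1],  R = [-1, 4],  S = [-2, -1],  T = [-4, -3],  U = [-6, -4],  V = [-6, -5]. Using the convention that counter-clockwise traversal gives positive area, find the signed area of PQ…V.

Apply the surveyor's formula: 2A = Σ (x_i·y_{i+1} − x_{i+1}·y_i), indices taken mod 7.
Σ = (-5) + (-1) + (9) + (2) + (-2) + (6) + (61) = 70
Signed area = Σ/2 = 35 (positive ⇒ counter-clockwise traversal).

35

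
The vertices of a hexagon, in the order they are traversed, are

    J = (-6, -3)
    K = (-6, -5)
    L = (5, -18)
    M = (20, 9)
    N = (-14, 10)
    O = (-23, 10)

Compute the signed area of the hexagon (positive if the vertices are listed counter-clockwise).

547.5

Cross-terms: 12, 133, 405, 326, 90, 129  ⇒  Σ = 1095
Signed area = Σ/2 = 547.5 (positive ⇒ counter-clockwise traversal).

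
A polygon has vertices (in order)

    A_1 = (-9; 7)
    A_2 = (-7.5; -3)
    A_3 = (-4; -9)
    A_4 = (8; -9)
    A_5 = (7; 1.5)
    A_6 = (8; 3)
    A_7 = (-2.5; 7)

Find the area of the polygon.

218

Apply Gauss's area formula: 2A = Σ (x_i·y_{i+1} − x_{i+1}·y_i), indices taken mod 7.
Cross-terms: 79.5, 55.5, 108, 75, 9, 63.5, 45.5  ⇒  Σ = 436
Area = |Σ|/2 = 218.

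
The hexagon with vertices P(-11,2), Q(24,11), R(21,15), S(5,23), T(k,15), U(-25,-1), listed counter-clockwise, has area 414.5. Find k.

Write out the shoelace sum; only the two edges meeting at T involve k:
2·Area = [(5·15 − k·23) + (k·(-1) − (-25)·15)] + 307
       = -24·k + 757 = 829
⇒ k = -3.

-3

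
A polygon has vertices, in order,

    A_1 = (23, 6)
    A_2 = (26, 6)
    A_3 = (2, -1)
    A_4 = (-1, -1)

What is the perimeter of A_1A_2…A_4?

56

|A_1A_2| = √((3)² + (0)²) = √9 = 3
|A_2A_3| = √((-24)² + (-7)²) = √625 = 25
|A_3A_4| = √((-3)² + (0)²) = √9 = 3
|A_4A_1| = √((24)² + (7)²) = √625 = 25
Perimeter = 3 + 25 + 3 + 25 = 56.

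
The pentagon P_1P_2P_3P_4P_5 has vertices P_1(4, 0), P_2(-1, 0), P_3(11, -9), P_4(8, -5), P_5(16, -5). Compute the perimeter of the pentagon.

46

|P_1P_2| = √((-5)² + (0)²) = √25 = 5
|P_2P_3| = √((12)² + (-9)²) = √225 = 15
|P_3P_4| = √((-3)² + (4)²) = √25 = 5
|P_4P_5| = √((8)² + (0)²) = √64 = 8
|P_5P_1| = √((-12)² + (5)²) = √169 = 13
Perimeter = 5 + 15 + 5 + 8 + 13 = 46.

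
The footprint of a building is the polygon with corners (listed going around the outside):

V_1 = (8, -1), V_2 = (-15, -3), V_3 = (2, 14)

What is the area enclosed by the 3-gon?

Cross-terms: -39, -204, -114  ⇒  Σ = -357
Area = |Σ|/2 = 178.5.

178.5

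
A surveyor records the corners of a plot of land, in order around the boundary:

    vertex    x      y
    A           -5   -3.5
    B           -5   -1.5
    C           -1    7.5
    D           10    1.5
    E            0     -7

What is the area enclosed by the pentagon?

Apply Gauss's area formula: 2A = Σ (x_i·y_{i+1} − x_{i+1}·y_i), indices taken mod 5.
Σ = (-10) + (-39) + (-76.5) + (-70) + (-35) = -230.5
Area = |Σ|/2 = 115.25.

115.25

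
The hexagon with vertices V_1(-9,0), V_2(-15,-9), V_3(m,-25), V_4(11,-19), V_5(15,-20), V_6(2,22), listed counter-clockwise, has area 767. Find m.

The doubled signed area Σ (x_i y_{i+1} − x_{i+1} y_i) is linear in m.
With m=0 it equals 1364; the coefficient of m is -10 (from the two edges through V_3).
So -10·m + 1364 = 2·767 = 1534 ⇒ m = -17.

-17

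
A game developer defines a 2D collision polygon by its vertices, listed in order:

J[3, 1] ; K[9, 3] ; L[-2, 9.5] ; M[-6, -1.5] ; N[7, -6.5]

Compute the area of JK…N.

Apply the surveyor's formula: 2A = Σ (x_i·y_{i+1} − x_{i+1}·y_i), indices taken mod 5.
Σ = (0) + (91.5) + (60) + (49.5) + (26.5) = 227.5
Area = |Σ|/2 = 113.75.

113.75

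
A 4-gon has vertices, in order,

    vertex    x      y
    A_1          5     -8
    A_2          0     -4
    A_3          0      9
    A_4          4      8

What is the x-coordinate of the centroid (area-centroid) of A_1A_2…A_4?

Apply the shoelace formula. First the cross-terms c_i = x_i·y_{i+1} − x_{i+1}·y_i:
  -20, 0, -36, -72  ⇒  2A = -128, A = -64.
Then Σ (x_i + x_{i+1})·c_i = -892, so x̄ = -892 / (6·(-64)) = 223/96.

223/96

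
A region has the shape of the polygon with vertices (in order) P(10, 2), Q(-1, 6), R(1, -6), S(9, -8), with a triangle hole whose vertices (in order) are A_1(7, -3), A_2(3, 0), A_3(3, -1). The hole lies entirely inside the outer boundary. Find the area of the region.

101

Outer boundary:
P→Q: (10)(6) − (-1)(2) = 62
Q→R: (-1)(-6) − (1)(6) = 0
R→S: (1)(-8) − (9)(-6) = 46
S→P: (9)(2) − (10)(-8) = 98
Σ = 206
Area = |Σ|/2 = 103.
Hole:
Apply the surveyor's formula: 2A = Σ (x_i·y_{i+1} − x_{i+1}·y_i), indices taken mod 3.
Σ = (9) + (-3) + (-2) = 4
Area = |Σ|/2 = 2.
Net area = 103 − 2 = 101.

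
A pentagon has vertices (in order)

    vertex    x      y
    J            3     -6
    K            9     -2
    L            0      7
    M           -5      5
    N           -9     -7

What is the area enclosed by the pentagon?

150.5

Apply the surveyor's formula: 2A = Σ (x_i·y_{i+1} − x_{i+1}·y_i), indices taken mod 5.
Σ = (48) + (63) + (35) + (80) + (75) = 301
Area = |Σ|/2 = 150.5.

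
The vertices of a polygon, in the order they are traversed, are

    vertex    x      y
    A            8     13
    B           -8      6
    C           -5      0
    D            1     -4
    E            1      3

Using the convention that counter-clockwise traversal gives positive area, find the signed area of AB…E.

Apply the shoelace formula: 2A = Σ (x_i·y_{i+1} − x_{i+1}·y_i), indices taken mod 5.
Σ = (152) + (30) + (20) + (7) + (-11) = 198
Signed area = Σ/2 = 99 (positive ⇒ counter-clockwise traversal).

99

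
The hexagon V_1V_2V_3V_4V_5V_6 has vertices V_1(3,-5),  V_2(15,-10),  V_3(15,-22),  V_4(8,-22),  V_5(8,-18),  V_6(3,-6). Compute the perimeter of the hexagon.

50

|V_1V_2| = √((12)² + (-5)²) = √169 = 13
|V_2V_3| = √((0)² + (-12)²) = √144 = 12
|V_3V_4| = √((-7)² + (0)²) = √49 = 7
|V_4V_5| = √((0)² + (4)²) = √16 = 4
|V_5V_6| = √((-5)² + (12)²) = √169 = 13
|V_6V_1| = √((0)² + (1)²) = √1 = 1
Perimeter = 13 + 12 + 7 + 4 + 13 + 1 = 50.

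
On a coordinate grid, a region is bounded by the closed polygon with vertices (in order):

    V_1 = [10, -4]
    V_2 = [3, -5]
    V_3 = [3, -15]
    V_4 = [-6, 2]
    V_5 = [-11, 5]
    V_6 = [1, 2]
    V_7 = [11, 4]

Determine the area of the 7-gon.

144.5

Cross-terms: -38, -30, -84, -8, -27, -18, -84  ⇒  Σ = -289
Area = |Σ|/2 = 144.5.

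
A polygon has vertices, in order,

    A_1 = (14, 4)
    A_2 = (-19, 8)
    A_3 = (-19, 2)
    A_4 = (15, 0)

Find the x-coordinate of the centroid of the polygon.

Apply the shoelace (surveyor's) formula. First the cross-terms c_i = x_i·y_{i+1} − x_{i+1}·y_i:
  188, 114, -30, 60  ⇒  2A = 332, A = 166.
Then Σ (x_i + x_{i+1})·c_i = -3412, so x̄ = -3412 / (6·166) = -853/249.

-853/249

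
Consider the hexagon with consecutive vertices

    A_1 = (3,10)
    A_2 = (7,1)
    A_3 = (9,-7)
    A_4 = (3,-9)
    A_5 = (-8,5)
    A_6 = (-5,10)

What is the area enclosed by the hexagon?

188.5

Cross-terms: -67, -58, -60, -57, -55, -80  ⇒  Σ = -377
Area = |Σ|/2 = 188.5.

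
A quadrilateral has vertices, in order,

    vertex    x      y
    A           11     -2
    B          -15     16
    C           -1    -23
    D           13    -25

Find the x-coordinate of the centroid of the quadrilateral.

Apply the surveyor's formula. First the cross-terms c_i = x_i·y_{i+1} − x_{i+1}·y_i:
  146, 361, 324, 249  ⇒  2A = 1080, A = 540.
Then Σ (x_i + x_{i+1})·c_i = 3504, so x̄ = 3504 / (6·540) = 146/135.

146/135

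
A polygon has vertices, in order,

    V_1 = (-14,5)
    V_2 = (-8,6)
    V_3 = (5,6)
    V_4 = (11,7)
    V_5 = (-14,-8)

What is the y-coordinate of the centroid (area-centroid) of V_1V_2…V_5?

Apply the shoelace formula. First the cross-terms c_i = x_i·y_{i+1} − x_{i+1}·y_i:
  -44, -78, -31, 10, -182  ⇒  2A = -325, A = -162.5.
Then Σ (y_i + y_{i+1})·c_i = -1287, so ȳ = -1287 / (6·(-162.5)) = 1.32.

1.32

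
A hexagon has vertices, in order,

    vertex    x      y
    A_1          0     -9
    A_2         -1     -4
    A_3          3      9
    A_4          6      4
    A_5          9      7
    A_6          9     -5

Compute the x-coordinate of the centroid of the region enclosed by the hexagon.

982/231

Apply the surveyor's formula. First the cross-terms c_i = x_i·y_{i+1} − x_{i+1}·y_i:
  -9, 3, -42, 6, -108, -81  ⇒  2A = -231, A = -115.5.
Then Σ (x_i + x_{i+1})·c_i = -2946, so x̄ = -2946 / (6·(-115.5)) = 982/231.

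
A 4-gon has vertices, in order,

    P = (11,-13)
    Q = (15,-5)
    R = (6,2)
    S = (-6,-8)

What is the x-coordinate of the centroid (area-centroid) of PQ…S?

191/33

Apply the surveyor's formula. First the cross-terms c_i = x_i·y_{i+1} − x_{i+1}·y_i:
  140, 60, -36, 166  ⇒  2A = 330, A = 165.
Then Σ (x_i + x_{i+1})·c_i = 5730, so x̄ = 5730 / (6·165) = 191/33.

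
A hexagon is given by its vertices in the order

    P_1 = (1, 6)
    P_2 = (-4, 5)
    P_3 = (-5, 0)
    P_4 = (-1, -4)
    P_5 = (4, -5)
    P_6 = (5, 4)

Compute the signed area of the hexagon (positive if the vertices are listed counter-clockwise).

Cross-terms: 29, 25, 20, 21, 41, 26  ⇒  Σ = 162
Signed area = Σ/2 = 81 (positive ⇒ counter-clockwise traversal).

81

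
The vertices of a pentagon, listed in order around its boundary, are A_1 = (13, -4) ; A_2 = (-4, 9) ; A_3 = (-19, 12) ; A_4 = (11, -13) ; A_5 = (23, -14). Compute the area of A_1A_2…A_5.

287

Apply the shoelace (surveyor's) formula: 2A = Σ (x_i·y_{i+1} − x_{i+1}·y_i), indices taken mod 5.
A_1→A_2: (13)(9) − (-4)(-4) = 101
A_2→A_3: (-4)(12) − (-19)(9) = 123
A_3→A_4: (-19)(-13) − (11)(12) = 115
A_4→A_5: (11)(-14) − (23)(-13) = 145
A_5→A_1: (23)(-4) − (13)(-14) = 90
Σ = 574
Area = |Σ|/2 = 287.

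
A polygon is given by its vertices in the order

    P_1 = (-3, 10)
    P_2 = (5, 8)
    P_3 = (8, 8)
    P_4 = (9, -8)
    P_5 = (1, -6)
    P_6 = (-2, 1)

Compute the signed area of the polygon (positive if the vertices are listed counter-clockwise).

Apply the shoelace (surveyor's) formula: 2A = Σ (x_i·y_{i+1} − x_{i+1}·y_i), indices taken mod 6.
P_1→P_2: (-3)(8) − (5)(10) = -74
P_2→P_3: (5)(8) − (8)(8) = -24
P_3→P_4: (8)(-8) − (9)(8) = -136
P_4→P_5: (9)(-6) − (1)(-8) = -46
P_5→P_6: (1)(1) − (-2)(-6) = -11
P_6→P_1: (-2)(10) − (-3)(1) = -17
Σ = -308
Signed area = Σ/2 = -154 (negative ⇒ clockwise traversal).

-154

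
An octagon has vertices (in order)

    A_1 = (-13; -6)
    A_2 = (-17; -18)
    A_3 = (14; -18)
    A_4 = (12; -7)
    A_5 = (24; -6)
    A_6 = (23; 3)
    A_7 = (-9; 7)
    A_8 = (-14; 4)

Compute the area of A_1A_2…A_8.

Apply Gauss's area formula: 2A = Σ (x_i·y_{i+1} − x_{i+1}·y_i), indices taken mod 8.
Cross-terms: 132, 558, 118, 96, 210, 188, 62, 136  ⇒  Σ = 1500
Area = |Σ|/2 = 750.

750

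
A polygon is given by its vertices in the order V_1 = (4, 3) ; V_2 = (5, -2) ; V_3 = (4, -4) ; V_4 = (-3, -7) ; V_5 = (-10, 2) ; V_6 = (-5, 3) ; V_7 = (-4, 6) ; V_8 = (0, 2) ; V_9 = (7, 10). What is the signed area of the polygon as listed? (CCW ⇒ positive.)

-115

Apply the shoelace (surveyor's) formula: 2A = Σ (x_i·y_{i+1} − x_{i+1}·y_i), indices taken mod 9.
V_1→V_2: (4)(-2) − (5)(3) = -23
V_2→V_3: (5)(-4) − (4)(-2) = -12
V_3→V_4: (4)(-7) − (-3)(-4) = -40
V_4→V_5: (-3)(2) − (-10)(-7) = -76
V_5→V_6: (-10)(3) − (-5)(2) = -20
V_6→V_7: (-5)(6) − (-4)(3) = -18
V_7→V_8: (-4)(2) − (0)(6) = -8
V_8→V_9: (0)(10) − (7)(2) = -14
V_9→V_1: (7)(3) − (4)(10) = -19
Σ = -230
Signed area = Σ/2 = -115 (negative ⇒ clockwise traversal).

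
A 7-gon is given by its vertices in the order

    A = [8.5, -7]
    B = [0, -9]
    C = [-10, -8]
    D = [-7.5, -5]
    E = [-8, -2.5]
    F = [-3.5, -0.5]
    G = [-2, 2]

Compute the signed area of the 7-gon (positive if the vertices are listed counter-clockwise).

-106.75

Apply the surveyor's formula: 2A = Σ (x_i·y_{i+1} − x_{i+1}·y_i), indices taken mod 7.
A→B: (8.5)(-9) − (0)(-7) = -76.5
B→C: (0)(-8) − (-10)(-9) = -90
C→D: (-10)(-5) − (-7.5)(-8) = -10
D→E: (-7.5)(-2.5) − (-8)(-5) = -21.25
E→F: (-8)(-0.5) − (-3.5)(-2.5) = -4.75
F→G: (-3.5)(2) − (-2)(-0.5) = -8
G→A: (-2)(-7) − (8.5)(2) = -3
Σ = -213.5
Signed area = Σ/2 = -106.75 (negative ⇒ clockwise traversal).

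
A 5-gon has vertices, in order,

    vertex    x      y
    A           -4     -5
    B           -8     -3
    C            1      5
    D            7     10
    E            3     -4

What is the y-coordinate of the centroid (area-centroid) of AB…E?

Apply the shoelace formula. First the cross-terms c_i = x_i·y_{i+1} − x_{i+1}·y_i:
  -28, -37, -25, -58, -31  ⇒  2A = -179, A = -89.5.
Then Σ (y_i + y_{i+1})·c_i = -294, so ȳ = -294 / (6·(-89.5)) = 98/179.

98/179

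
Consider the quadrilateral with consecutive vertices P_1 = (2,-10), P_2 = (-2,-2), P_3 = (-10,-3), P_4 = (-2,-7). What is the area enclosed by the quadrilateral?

P_1→P_2: (2)(-2) − (-2)(-10) = -24
P_2→P_3: (-2)(-3) − (-10)(-2) = -14
P_3→P_4: (-10)(-7) − (-2)(-3) = 64
P_4→P_1: (-2)(-10) − (2)(-7) = 34
Σ = 60
Area = |Σ|/2 = 30.

30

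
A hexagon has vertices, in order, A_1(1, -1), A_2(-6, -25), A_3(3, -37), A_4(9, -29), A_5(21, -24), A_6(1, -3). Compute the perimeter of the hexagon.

|A_1A_2| = √((-7)² + (-24)²) = √625 = 25
|A_2A_3| = √((9)² + (-12)²) = √225 = 15
|A_3A_4| = √((6)² + (8)²) = √100 = 10
|A_4A_5| = √((12)² + (5)²) = √169 = 13
|A_5A_6| = √((-20)² + (21)²) = √841 = 29
|A_6A_1| = √((0)² + (2)²) = √4 = 2
Perimeter = 25 + 15 + 10 + 13 + 29 + 2 = 94.

94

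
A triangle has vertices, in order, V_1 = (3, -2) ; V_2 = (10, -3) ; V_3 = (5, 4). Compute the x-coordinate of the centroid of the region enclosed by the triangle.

Apply the surveyor's formula. First the cross-terms c_i = x_i·y_{i+1} − x_{i+1}·y_i:
  11, 55, -22  ⇒  2A = 44, A = 22.
Then Σ (x_i + x_{i+1})·c_i = 792, so x̄ = 792 / (6·22) = 6.

6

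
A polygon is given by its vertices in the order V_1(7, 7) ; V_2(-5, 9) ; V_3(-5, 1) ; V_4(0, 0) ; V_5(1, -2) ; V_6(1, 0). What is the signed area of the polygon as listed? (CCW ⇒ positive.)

73.5

Apply the shoelace formula: 2A = Σ (x_i·y_{i+1} − x_{i+1}·y_i), indices taken mod 6.
Cross-terms: 98, 40, 0, 0, 2, 7  ⇒  Σ = 147
Signed area = Σ/2 = 73.5 (positive ⇒ counter-clockwise traversal).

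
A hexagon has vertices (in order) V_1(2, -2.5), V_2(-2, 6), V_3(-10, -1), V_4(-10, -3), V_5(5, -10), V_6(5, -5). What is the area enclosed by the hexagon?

113.25

Σ = (7) + (62) + (20) + (115) + (25) + (-2.5) = 226.5
Area = |Σ|/2 = 113.25.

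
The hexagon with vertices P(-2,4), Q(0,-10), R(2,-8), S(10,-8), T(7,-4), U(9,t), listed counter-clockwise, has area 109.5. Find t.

The doubled signed area Σ (x_i y_{i+1} − x_{i+1} y_i) is linear in t.
With t=0 it equals 192; the coefficient of t is 9 (from the two edges through U).
So 9·t + 192 = 2·109.5 = 219 ⇒ t = 3.

3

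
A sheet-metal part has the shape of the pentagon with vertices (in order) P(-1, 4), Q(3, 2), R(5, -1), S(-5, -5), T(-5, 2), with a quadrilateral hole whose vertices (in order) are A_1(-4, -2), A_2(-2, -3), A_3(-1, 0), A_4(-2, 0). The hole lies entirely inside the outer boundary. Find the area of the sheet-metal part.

Outer boundary:
Apply Gauss's area formula: 2A = Σ (x_i·y_{i+1} − x_{i+1}·y_i), indices taken mod 5.
P→Q: (-1)(2) − (3)(4) = -14
Q→R: (3)(-1) − (5)(2) = -13
R→S: (5)(-5) − (-5)(-1) = -30
S→T: (-5)(2) − (-5)(-5) = -35
T→P: (-5)(4) − (-1)(2) = -18
Σ = -110
Area = |Σ|/2 = 55.
Hole:
Apply the shoelace (surveyor's) formula: 2A = Σ (x_i·y_{i+1} − x_{i+1}·y_i), indices taken mod 4.
Σ = (8) + (-3) + (0) + (4) = 9
Area = |Σ|/2 = 4.5.
Net area = 55 − 4.5 = 50.5.

50.5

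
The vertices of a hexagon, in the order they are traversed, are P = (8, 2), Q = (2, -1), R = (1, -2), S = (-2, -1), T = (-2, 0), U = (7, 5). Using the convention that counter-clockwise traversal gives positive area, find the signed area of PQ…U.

-29

Cross-terms: -12, -3, -5, -2, -10, -26  ⇒  Σ = -58
Signed area = Σ/2 = -29 (negative ⇒ clockwise traversal).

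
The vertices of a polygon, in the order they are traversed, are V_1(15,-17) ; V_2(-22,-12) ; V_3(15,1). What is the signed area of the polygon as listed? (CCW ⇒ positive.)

-333

Apply the shoelace (surveyor's) formula: 2A = Σ (x_i·y_{i+1} − x_{i+1}·y_i), indices taken mod 3.
Σ = (-554) + (158) + (-270) = -666
Signed area = Σ/2 = -333 (negative ⇒ clockwise traversal).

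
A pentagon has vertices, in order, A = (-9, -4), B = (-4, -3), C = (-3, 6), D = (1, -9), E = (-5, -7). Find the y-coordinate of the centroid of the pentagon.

-533/144

Apply the shoelace (surveyor's) formula. First the cross-terms c_i = x_i·y_{i+1} − x_{i+1}·y_i:
  11, -33, 21, -52, -43  ⇒  2A = -96, A = -48.
Then Σ (y_i + y_{i+1})·c_i = 1066, so ȳ = 1066 / (6·(-48)) = -533/144.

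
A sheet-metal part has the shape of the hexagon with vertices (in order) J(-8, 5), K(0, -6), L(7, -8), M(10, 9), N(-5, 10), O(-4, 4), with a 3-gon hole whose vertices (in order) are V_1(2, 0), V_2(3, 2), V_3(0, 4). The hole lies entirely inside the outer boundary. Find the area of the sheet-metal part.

Outer boundary:
Apply the surveyor's formula: 2A = Σ (x_i·y_{i+1} − x_{i+1}·y_i), indices taken mod 6.
J→K: (-8)(-6) − (0)(5) = 48
K→L: (0)(-8) − (7)(-6) = 42
L→M: (7)(9) − (10)(-8) = 143
M→N: (10)(10) − (-5)(9) = 145
N→O: (-5)(4) − (-4)(10) = 20
O→J: (-4)(5) − (-8)(4) = 12
Σ = 410
Area = |Σ|/2 = 205.
Hole:
V_1→V_2: (2)(2) − (3)(0) = 4
V_2→V_3: (3)(4) − (0)(2) = 12
V_3→V_1: (0)(0) − (2)(4) = -8
Σ = 8
Area = |Σ|/2 = 4.
Net area = 205 − 4 = 201.

201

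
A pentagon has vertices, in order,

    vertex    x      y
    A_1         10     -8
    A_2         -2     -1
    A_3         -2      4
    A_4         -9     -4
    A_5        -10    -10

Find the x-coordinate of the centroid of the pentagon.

-267/119

Apply the shoelace formula. First the cross-terms c_i = x_i·y_{i+1} − x_{i+1}·y_i:
  -26, -10, 44, 50, 180  ⇒  2A = 238, A = 119.
Then Σ (x_i + x_{i+1})·c_i = -1602, so x̄ = -1602 / (6·119) = -267/119.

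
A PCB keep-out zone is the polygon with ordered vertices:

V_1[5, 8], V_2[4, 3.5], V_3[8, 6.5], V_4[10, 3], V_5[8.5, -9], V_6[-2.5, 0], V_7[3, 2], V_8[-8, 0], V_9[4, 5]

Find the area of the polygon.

Apply the shoelace (surveyor's) formula: 2A = Σ (x_i·y_{i+1} − x_{i+1}·y_i), indices taken mod 9.
Σ = (-14.5) + (-2) + (-41) + (-115.5) + (-22.5) + (-5) + (16) + (-40) + (7) = -217.5
Area = |Σ|/2 = 108.75.

108.75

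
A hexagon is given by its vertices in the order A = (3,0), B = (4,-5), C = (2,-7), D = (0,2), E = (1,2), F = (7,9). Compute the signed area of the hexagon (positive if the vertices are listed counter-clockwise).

Apply the shoelace (surveyor's) formula: 2A = Σ (x_i·y_{i+1} − x_{i+1}·y_i), indices taken mod 6.
Cross-terms: -15, -18, 4, -2, -5, -27  ⇒  Σ = -63
Signed area = Σ/2 = -31.5 (negative ⇒ clockwise traversal).

-31.5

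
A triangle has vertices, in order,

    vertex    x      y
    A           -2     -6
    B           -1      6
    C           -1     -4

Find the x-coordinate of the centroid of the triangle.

-4/3

Apply the surveyor's formula. First the cross-terms c_i = x_i·y_{i+1} − x_{i+1}·y_i:
  -18, 10, -2  ⇒  2A = -10, A = -5.
Then Σ (x_i + x_{i+1})·c_i = 40, so x̄ = 40 / (6·(-5)) = -4/3.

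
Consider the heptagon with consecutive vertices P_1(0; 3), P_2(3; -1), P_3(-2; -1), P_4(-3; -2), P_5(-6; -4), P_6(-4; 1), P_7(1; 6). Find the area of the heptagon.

28.5

Apply the surveyor's formula: 2A = Σ (x_i·y_{i+1} − x_{i+1}·y_i), indices taken mod 7.
Σ = (-9) + (-5) + (1) + (0) + (-22) + (-25) + (3) = -57
Area = |Σ|/2 = 28.5.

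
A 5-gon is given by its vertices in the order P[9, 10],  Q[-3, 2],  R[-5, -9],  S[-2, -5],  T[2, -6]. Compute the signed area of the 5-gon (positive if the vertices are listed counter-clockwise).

Apply the shoelace (surveyor's) formula: 2A = Σ (x_i·y_{i+1} − x_{i+1}·y_i), indices taken mod 5.
Σ = (48) + (37) + (7) + (22) + (74) = 188
Signed area = Σ/2 = 94 (positive ⇒ counter-clockwise traversal).

94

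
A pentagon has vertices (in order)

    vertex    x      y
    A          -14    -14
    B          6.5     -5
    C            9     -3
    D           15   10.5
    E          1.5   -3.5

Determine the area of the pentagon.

Σ = (161) + (25.5) + (139.5) + (-68.25) + (-70) = 187.75
Area = |Σ|/2 = 93.875.

93.875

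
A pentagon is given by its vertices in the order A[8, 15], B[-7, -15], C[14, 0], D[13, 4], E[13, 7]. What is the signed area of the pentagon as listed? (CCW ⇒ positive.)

Apply Gauss's area formula: 2A = Σ (x_i·y_{i+1} − x_{i+1}·y_i), indices taken mod 5.
Σ = (-15) + (210) + (56) + (39) + (139) = 429
Signed area = Σ/2 = 214.5 (positive ⇒ counter-clockwise traversal).

214.5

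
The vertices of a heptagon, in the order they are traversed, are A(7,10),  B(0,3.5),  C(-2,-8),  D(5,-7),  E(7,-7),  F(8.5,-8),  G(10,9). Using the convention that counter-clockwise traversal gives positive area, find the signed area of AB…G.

Apply the shoelace (surveyor's) formula: 2A = Σ (x_i·y_{i+1} − x_{i+1}·y_i), indices taken mod 7.
Σ = (24.5) + (7) + (54) + (14) + (3.5) + (156.5) + (37) = 296.5
Signed area = Σ/2 = 148.25 (positive ⇒ counter-clockwise traversal).

148.25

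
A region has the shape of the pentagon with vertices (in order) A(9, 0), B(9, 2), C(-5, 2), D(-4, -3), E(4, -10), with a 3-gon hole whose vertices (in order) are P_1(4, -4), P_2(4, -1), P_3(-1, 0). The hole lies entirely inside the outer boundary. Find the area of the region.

Outer boundary:
Apply the shoelace (surveyor's) formula: 2A = Σ (x_i·y_{i+1} − x_{i+1}·y_i), indices taken mod 5.
Cross-terms: 18, 28, 23, 52, 90  ⇒  Σ = 211
Area = |Σ|/2 = 105.5.
Hole:
Apply the shoelace formula: 2A = Σ (x_i·y_{i+1} − x_{i+1}·y_i), indices taken mod 3.
Σ = (12) + (-1) + (4) = 15
Area = |Σ|/2 = 7.5.
Net area = 105.5 − 7.5 = 98.

98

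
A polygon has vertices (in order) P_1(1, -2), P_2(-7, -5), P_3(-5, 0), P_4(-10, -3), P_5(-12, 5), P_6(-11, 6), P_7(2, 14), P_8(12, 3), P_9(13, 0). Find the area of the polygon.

Σ = (-19) + (-25) + (15) + (-86) + (-17) + (-166) + (-162) + (-39) + (-26) = -525
Area = |Σ|/2 = 262.5.

262.5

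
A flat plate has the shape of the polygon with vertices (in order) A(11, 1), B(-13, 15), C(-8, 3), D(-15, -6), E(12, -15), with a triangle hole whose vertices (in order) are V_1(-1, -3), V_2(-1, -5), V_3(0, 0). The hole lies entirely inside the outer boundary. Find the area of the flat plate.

Outer boundary:
Apply Gauss's area formula: 2A = Σ (x_i·y_{i+1} − x_{i+1}·y_i), indices taken mod 5.
Σ = (178) + (81) + (93) + (297) + (177) = 826
Area = |Σ|/2 = 413.
Hole:
Cross-terms: 2, 0, 0  ⇒  Σ = 2
Area = |Σ|/2 = 1.
Net area = 413 − 1 = 412.

412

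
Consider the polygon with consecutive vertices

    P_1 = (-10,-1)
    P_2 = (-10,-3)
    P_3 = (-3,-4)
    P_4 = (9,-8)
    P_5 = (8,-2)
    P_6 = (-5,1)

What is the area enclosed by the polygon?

85

P_1→P_2: (-10)(-3) − (-10)(-1) = 20
P_2→P_3: (-10)(-4) − (-3)(-3) = 31
P_3→P_4: (-3)(-8) − (9)(-4) = 60
P_4→P_5: (9)(-2) − (8)(-8) = 46
P_5→P_6: (8)(1) − (-5)(-2) = -2
P_6→P_1: (-5)(-1) − (-10)(1) = 15
Σ = 170
Area = |Σ|/2 = 85.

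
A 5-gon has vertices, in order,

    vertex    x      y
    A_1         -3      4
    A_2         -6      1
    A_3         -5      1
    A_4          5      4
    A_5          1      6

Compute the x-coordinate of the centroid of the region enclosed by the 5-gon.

-22/43

Apply the surveyor's formula. First the cross-terms c_i = x_i·y_{i+1} − x_{i+1}·y_i:
  21, -1, -25, 26, 22  ⇒  2A = 43, A = 21.5.
Then Σ (x_i + x_{i+1})·c_i = -66, so x̄ = -66 / (6·21.5) = -22/43.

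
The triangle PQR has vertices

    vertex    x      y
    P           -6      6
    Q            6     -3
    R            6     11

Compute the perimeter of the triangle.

42

|PQ| = √((12)² + (-9)²) = √225 = 15
|QR| = √((0)² + (14)²) = √196 = 14
|RP| = √((-12)² + (-5)²) = √169 = 13
Perimeter = 15 + 14 + 13 = 42.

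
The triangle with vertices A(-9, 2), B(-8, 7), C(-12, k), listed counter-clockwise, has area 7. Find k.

The doubled signed area Σ (x_i y_{i+1} − x_{i+1} y_i) is linear in k.
With k=0 it equals 13; the coefficient of k is 1 (from the two edges through C).
So 1·k + 13 = 2·7 = 14 ⇒ k = 1.

1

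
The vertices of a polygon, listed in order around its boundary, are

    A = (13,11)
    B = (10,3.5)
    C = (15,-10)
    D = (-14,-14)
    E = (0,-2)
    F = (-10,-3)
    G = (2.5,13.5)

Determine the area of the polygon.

417.25

Apply the surveyor's formula: 2A = Σ (x_i·y_{i+1} − x_{i+1}·y_i), indices taken mod 7.
Σ = (-64.5) + (-152.5) + (-350) + (28) + (-20) + (-127.5) + (-148) = -834.5
Area = |Σ|/2 = 417.25.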